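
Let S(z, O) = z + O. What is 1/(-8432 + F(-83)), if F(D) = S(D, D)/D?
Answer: -1/8430 ≈ -0.00011862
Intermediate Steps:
S(z, O) = O + z
F(D) = 2 (F(D) = (D + D)/D = (2*D)/D = 2)
1/(-8432 + F(-83)) = 1/(-8432 + 2) = 1/(-8430) = -1/8430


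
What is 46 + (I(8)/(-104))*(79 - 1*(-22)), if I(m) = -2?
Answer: 2493/52 ≈ 47.942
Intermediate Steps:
46 + (I(8)/(-104))*(79 - 1*(-22)) = 46 + (-2/(-104))*(79 - 1*(-22)) = 46 + (-2*(-1/104))*(79 + 22) = 46 + (1/52)*101 = 46 + 101/52 = 2493/52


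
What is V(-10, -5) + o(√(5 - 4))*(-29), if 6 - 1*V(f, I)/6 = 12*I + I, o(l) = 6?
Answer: 252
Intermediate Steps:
V(f, I) = 36 - 78*I (V(f, I) = 36 - 6*(12*I + I) = 36 - 78*I)
V(-10, -5) + o(√(5 - 4))*(-29) = (36 - 78*(-5)) + 6*(-29) = (36 + 390) - 174 = 426 - 174 = 252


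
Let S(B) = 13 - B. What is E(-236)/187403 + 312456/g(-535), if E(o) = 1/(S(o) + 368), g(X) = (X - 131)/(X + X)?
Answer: 6442925342219431/12834669261 ≈ 5.0199e+5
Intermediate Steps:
g(X) = (-131 + X)/(2*X) (g(X) = (-131 + X)/((2*X)) = (-131 + X)*(1/(2*X)) = (-131 + X)/(2*X))
E(o) = 1/(381 - o) (E(o) = 1/((13 - o) + 368) = 1/(381 - o))
E(-236)/187403 + 312456/g(-535) = -1/(-381 - 236)/187403 + 312456/(((½)*(-131 - 535)/(-535))) = -1/(-617)*(1/187403) + 312456/(((½)*(-1/535)*(-666))) = -1*(-1/617)*(1/187403) + 312456/(333/535) = (1/617)*(1/187403) + 312456*(535/333) = 1/115627651 + 55721320/111 = 6442925342219431/12834669261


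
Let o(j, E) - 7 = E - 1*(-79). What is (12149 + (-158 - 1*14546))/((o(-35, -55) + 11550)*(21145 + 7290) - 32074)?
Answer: -2555/329273661 ≈ -7.7595e-6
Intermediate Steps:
o(j, E) = 86 + E (o(j, E) = 7 + (E - 1*(-79)) = 7 + (E + 79) = 7 + (79 + E) = 86 + E)
(12149 + (-158 - 1*14546))/((o(-35, -55) + 11550)*(21145 + 7290) - 32074) = (12149 + (-158 - 1*14546))/(((86 - 55) + 11550)*(21145 + 7290) - 32074) = (12149 + (-158 - 14546))/((31 + 11550)*28435 - 32074) = (12149 - 14704)/(11581*28435 - 32074) = -2555/(329305735 - 32074) = -2555/329273661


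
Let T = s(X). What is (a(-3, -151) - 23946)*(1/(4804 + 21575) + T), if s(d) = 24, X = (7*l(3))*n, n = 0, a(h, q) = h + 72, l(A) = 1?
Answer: -1679606341/2931 ≈ -5.7305e+5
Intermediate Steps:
a(h, q) = 72 + h
X = 0 (X = (7*1)*0 = 7*0 = 0)
T = 24
(a(-3, -151) - 23946)*(1/(4804 + 21575) + T) = ((72 - 3) - 23946)*(1/(4804 + 21575) + 24) = (69 - 23946)*(1/26379 + 24) = -23877*(1/26379 + 24) = -23877*633097/26379 = -1679606341/2931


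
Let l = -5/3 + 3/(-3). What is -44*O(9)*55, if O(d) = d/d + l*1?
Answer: 12100/3 ≈ 4033.3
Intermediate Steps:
l = -8/3 (l = -5*1/3 + 3*(-1/3) = -5/3 - 1 = -8/3 ≈ -2.6667)
O(d) = -5/3 (O(d) = d/d - 8/3*1 = 1 - 8/3 = -5/3)
-44*O(9)*55 = -44*(-5/3)*55 = (220/3)*55 = 12100/3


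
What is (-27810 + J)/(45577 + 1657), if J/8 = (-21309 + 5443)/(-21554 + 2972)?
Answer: -129159623/219425547 ≈ -0.58863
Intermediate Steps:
J = 63464/9291 (J = 8*((-21309 + 5443)/(-21554 + 2972)) = 8*(-15866/(-18582)) = 8*(-15866*(-1/18582)) = 8*(7933/9291) = 63464/9291 ≈ 6.8307)
(-27810 + J)/(45577 + 1657) = (-27810 + 63464/9291)/(45577 + 1657) = -258319246/9291/47234 = -258319246/9291*1/47234 = -129159623/219425547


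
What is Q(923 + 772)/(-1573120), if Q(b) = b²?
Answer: -574605/314624 ≈ -1.8263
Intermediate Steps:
Q(923 + 772)/(-1573120) = (923 + 772)²/(-1573120) = 1695²*(-1/1573120) = 2873025*(-1/1573120) = -574605/314624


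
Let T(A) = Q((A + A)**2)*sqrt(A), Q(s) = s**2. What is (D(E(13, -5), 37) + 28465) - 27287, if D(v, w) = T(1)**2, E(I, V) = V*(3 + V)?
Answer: 1434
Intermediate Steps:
T(A) = 16*A**(9/2) (T(A) = ((A + A)**2)**2*sqrt(A) = ((2*A)**2)**2*sqrt(A) = (4*A**2)**2*sqrt(A) = (16*A**4)*sqrt(A) = 16*A**(9/2))
D(v, w) = 256 (D(v, w) = (16*1**(9/2))**2 = (16*1)**2 = 16**2 = 256)
(D(E(13, -5), 37) + 28465) - 27287 = (256 + 28465) - 27287 = 28721 - 27287 = 1434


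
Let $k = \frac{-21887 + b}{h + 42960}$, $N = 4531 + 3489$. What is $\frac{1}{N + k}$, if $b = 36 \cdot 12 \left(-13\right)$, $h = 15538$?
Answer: $\frac{58498}{469126457} \approx 0.0001247$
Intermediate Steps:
$b = -5616$ ($b = 432 \left(-13\right) = -5616$)
$N = 8020$
$k = - \frac{27503}{58498}$ ($k = \frac{-21887 - 5616}{15538 + 42960} = - \frac{27503}{58498} \approx -0.47015$)
$\frac{1}{N + k} = \frac{1}{8020 - \frac{27503}{58498}} = \frac{1}{\frac{469126457}{58498}} = \frac{58498}{469126457}$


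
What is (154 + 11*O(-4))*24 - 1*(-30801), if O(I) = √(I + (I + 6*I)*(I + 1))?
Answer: 34497 + 1056*√5 ≈ 36858.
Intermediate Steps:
O(I) = √(I + 7*I*(1 + I)) (O(I) = √(I + (7*I)*(1 + I)) = √(I + 7*I*(1 + I)))
(154 + 11*O(-4))*24 - 1*(-30801) = (154 + 11*√(-4*(8 + 7*(-4))))*24 - 1*(-30801) = (154 + 11*√(-4*(8 - 28)))*24 + 30801 = (154 + 11*√(-4*(-20)))*24 + 30801 = (154 + 11*√80)*24 + 30801 = (154 + 11*(4*√5))*24 + 30801 = (154 + 44*√5)*24 + 30801 = (3696 + 1056*√5) + 30801 = 34497 + 1056*√5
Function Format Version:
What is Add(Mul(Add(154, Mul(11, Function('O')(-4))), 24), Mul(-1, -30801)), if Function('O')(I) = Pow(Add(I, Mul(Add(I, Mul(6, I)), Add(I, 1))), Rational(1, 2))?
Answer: Add(34497, Mul(1056, Pow(5, Rational(1, 2)))) ≈ 36858.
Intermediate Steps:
Function('O')(I) = Pow(Add(I, Mul(7, I, Add(1, I))), Rational(1, 2)) (Function('O')(I) = Pow(Add(I, Mul(Mul(7, I), Add(1, I))), Rational(1, 2)) = Pow(Add(I, Mul(7, I, Add(1, I))), Rational(1, 2)))
Add(Mul(Add(154, Mul(11, Function('O')(-4))), 24), Mul(-1, -30801)) = Add(Mul(Add(154, Mul(11, Pow(Mul(-4, Add(8, Mul(7, -4))), Rational(1, 2)))), 24), Mul(-1, -30801)) = Add(Mul(Add(154, Mul(11, Pow(Mul(-4, Add(8, -28)), Rational(1, 2)))), 24), 30801) = Add(Mul(Add(154, Mul(11, Pow(Mul(-4, -20), Rational(1, 2)))), 24), 30801) = Add(Mul(Add(154, Mul(11, Pow(80, Rational(1, 2)))), 24), 30801) = Add(Mul(Add(154, Mul(11, Mul(4, Pow(5, Rational(1, 2))))), 24), 30801) = Add(Mul(Add(154, Mul(44, Pow(5, Rational(1, 2)))), 24), 30801) = Add(Add(3696, Mul(1056, Pow(5, Rational(1, 2)))), 30801) = Add(34497, Mul(1056, Pow(5, Rational(1, 2))))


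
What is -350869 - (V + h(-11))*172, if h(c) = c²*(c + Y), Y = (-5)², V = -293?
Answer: -591841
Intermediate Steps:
Y = 25
h(c) = c²*(25 + c) (h(c) = c²*(c + 25) = c²*(25 + c))
-350869 - (V + h(-11))*172 = -350869 - (-293 + (-11)²*(25 - 11))*172 = -350869 - (-293 + 121*14)*172 = -350869 - (-293 + 1694)*172 = -350869 - 1401*172 = -350869 - 1*240972 = -350869 - 240972 = -591841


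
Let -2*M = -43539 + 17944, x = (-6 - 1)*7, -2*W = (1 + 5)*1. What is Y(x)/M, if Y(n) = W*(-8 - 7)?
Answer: 18/5119 ≈ 0.0035163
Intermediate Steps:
W = -3 (W = -(1 + 5)/2 = -3 ≈ -3.0000)
x = -49 (x = -7*7 = -49)
M = 25595/2 (M = -(-43539 + 17944)/2 = -½*(-25595) = 25595/2 ≈ 12798.)
Y(n) = 45 (Y(n) = -3*(-8 - 7) = -3*(-15) = 45)
Y(x)/M = 45/(25595/2) = 45*(2/25595) = 18/5119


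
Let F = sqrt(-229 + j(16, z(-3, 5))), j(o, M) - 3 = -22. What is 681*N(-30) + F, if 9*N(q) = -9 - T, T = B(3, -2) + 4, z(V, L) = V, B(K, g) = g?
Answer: -2497/3 + 2*I*sqrt(62) ≈ -832.33 + 15.748*I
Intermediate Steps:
T = 2 (T = -2 + 4 = 2)
j(o, M) = -19 (j(o, M) = 3 - 22 = -19)
N(q) = -11/9 (N(q) = (-9 - 1*2)/9 = (-9 - 2)/9 = (1/9)*(-11) = -11/9)
F = 2*I*sqrt(62) (F = sqrt(-229 - 19) = sqrt(-248) = 2*I*sqrt(62) ≈ 15.748*I)
681*N(-30) + F = 681*(-11/9) + 2*I*sqrt(62) = -2497/3 + 2*I*sqrt(62)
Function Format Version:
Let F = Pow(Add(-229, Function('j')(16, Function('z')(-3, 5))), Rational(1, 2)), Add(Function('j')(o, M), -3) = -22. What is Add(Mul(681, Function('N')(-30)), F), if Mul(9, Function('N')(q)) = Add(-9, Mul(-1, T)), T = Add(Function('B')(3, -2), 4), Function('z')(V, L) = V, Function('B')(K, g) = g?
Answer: Add(Rational(-2497, 3), Mul(2, I, Pow(62, Rational(1, 2)))) ≈ Add(-832.33, Mul(15.748, I))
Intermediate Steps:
T = 2 (T = Add(-2, 4) = 2)
Function('j')(o, M) = -19 (Function('j')(o, M) = Add(3, -22) = -19)
Function('N')(q) = Rational(-11, 9) (Function('N')(q) = Mul(Rational(1, 9), Add(-9, Mul(-1, 2))) = Mul(Rational(1, 9), Add(-9, -2)) = Mul(Rational(1, 9), -11) = Rational(-11, 9))
F = Mul(2, I, Pow(62, Rational(1, 2))) (F = Pow(Add(-229, -19), Rational(1, 2)) = Pow(-248, Rational(1, 2)) = Mul(2, I, Pow(62, Rational(1, 2))) ≈ Mul(15.748, I))
Add(Mul(681, Function('N')(-30)), F) = Add(Mul(681, Rational(-11, 9)), Mul(2, I, Pow(62, Rational(1, 2)))) = Add(Rational(-2497, 3), Mul(2, I, Pow(62, Rational(1, 2))))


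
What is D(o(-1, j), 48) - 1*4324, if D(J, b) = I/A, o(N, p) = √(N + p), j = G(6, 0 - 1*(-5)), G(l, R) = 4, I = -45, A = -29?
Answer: -125351/29 ≈ -4322.4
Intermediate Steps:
j = 4
D(J, b) = 45/29 (D(J, b) = -45/(-29) = -45*(-1/29) = 45/29)
D(o(-1, j), 48) - 1*4324 = 45/29 - 1*4324 = 45/29 - 4324 = -125351/29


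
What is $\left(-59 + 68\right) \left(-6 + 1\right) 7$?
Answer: $-315$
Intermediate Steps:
$\left(-59 + 68\right) \left(-6 + 1\right) 7 = 9 \left(\left(-5\right) 7\right) = 9 \left(-35\right) = -315$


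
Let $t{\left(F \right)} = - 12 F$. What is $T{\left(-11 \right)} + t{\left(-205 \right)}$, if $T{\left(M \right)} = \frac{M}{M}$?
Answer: $2461$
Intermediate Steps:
$T{\left(M \right)} = 1$
$T{\left(-11 \right)} + t{\left(-205 \right)} = 1 - -2460 = 1 + 2460 = 2461$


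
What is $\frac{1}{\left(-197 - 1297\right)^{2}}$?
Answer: $\frac{1}{2232036} \approx 4.4802 \cdot 10^{-7}$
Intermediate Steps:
$\frac{1}{\left(-197 - 1297\right)^{2}} = \frac{1}{\left(-1494\right)^{2}} = \frac{1}{2232036}$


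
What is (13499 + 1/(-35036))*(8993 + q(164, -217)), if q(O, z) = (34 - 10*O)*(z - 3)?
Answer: 171356282257419/35036 ≈ 4.8909e+9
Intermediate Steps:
q(O, z) = (-3 + z)*(34 - 10*O) (q(O, z) = (34 - 10*O)*(-3 + z) = (-3 + z)*(34 - 10*O))
(13499 + 1/(-35036))*(8993 + q(164, -217)) = (13499 + 1/(-35036))*(8993 + (-102 + 30*164 + 34*(-217) - 10*164*(-217))) = (13499 - 1/35036)*(8993 + (-102 + 4920 - 7378 + 355880)) = 472950963*(8993 + 353320)/35036 = (472950963/35036)*362313 = 171356282257419/35036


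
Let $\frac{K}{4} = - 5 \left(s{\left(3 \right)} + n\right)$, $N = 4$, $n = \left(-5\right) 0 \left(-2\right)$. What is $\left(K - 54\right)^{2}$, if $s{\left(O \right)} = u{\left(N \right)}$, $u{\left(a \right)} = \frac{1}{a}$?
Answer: $3481$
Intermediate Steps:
$n = 0$ ($n = 0 \left(-2\right) = 0$)
$s{\left(O \right)} = \frac{1}{4}$
$K = -5$ ($K = 4 \left(- 5 \left(\frac{1}{4} + 0\right)\right) = 4 \left(\left(-5\right) \frac{1}{4}\right) = 4 \left(- \frac{5}{4}\right) = -5$)
$\left(K - 54\right)^{2} = \left(-5 - 54\right)^{2} = \left(-59\right)^{2} = 3481$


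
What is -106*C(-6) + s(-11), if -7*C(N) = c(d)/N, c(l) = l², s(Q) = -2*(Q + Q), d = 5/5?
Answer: 871/21 ≈ 41.476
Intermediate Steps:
d = 1 (d = 5*(⅕) = 1)
s(Q) = -4*Q
C(N) = -1/(7*N) (C(N) = -1²/(7*N) = -1/(7*N))
-106*C(-6) + s(-11) = -(-106)/(7*(-6)) - 4*(-11) = -(-106)*(-1)/(7*6) + 44 = -106*1/42 + 44 = -53/21 + 44 = 871/21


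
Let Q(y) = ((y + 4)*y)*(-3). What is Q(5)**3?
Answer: -2460375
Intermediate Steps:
Q(y) = -3*y*(4 + y) (Q(y) = ((4 + y)*y)*(-3) = (y*(4 + y))*(-3) = -3*y*(4 + y))
Q(5)**3 = (-3*5*(4 + 5))**3 = (-3*5*9)**3 = (-135)**3 = -2460375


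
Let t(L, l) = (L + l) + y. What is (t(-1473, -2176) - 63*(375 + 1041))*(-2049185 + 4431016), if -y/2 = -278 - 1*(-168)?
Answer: -220645678347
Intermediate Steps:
y = 220 (y = -2*(-278 - 1*(-168)) = -2*(-278 + 168) = -2*(-110) = 220)
t(L, l) = 220 + L + l (t(L, l) = (L + l) + 220 = 220 + L + l)
(t(-1473, -2176) - 63*(375 + 1041))*(-2049185 + 4431016) = ((220 - 1473 - 2176) - 63*(375 + 1041))*(-2049185 + 4431016) = (-3429 - 63*1416)*2381831 = (-3429 - 89208)*2381831 = -92637*2381831 = -220645678347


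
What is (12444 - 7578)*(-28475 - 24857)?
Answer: -259513512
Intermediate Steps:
(12444 - 7578)*(-28475 - 24857) = 4866*(-53332) = -259513512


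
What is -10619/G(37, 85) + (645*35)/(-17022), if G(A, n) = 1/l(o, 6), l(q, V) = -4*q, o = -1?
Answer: -241016349/5674 ≈ -42477.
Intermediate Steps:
G(A, n) = ¼ (G(A, n) = 1/(-4*(-1)) = 1/4 = ¼)
-10619/G(37, 85) + (645*35)/(-17022) = -10619/¼ + (645*35)/(-17022) = -10619*4 + 22575*(-1/17022) = -42476 - 7525/5674 = -241016349/5674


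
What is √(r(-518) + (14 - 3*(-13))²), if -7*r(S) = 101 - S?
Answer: 138*√7/7 ≈ 52.159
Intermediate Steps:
r(S) = -101/7 + S/7 (r(S) = -(101 - S)/7 = -101/7 + S/7)
√(r(-518) + (14 - 3*(-13))²) = √((-101/7 + (⅐)*(-518)) + (14 - 3*(-13))²) = √((-101/7 - 74) + (14 + 39)²) = √(-619/7 + 53²) = √(-619/7 + 2809) = √(19044/7) = 138*√7/7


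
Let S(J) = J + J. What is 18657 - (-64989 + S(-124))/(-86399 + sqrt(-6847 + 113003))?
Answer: 139262917845002/7464681045 - 130474*sqrt(26539)/7464681045 ≈ 18656.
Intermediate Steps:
S(J) = 2*J
18657 - (-64989 + S(-124))/(-86399 + sqrt(-6847 + 113003)) = 18657 - (-64989 + 2*(-124))/(-86399 + sqrt(-6847 + 113003)) = 18657 - (-64989 - 248)/(-86399 + sqrt(106156)) = 18657 - (-65237)/(-86399 + 2*sqrt(26539)) = 18657 + 65237/(-86399 + 2*sqrt(26539))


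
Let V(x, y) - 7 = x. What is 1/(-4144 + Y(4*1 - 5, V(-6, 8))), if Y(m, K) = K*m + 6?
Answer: -1/4139 ≈ -0.00024160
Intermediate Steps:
V(x, y) = 7 + x
Y(m, K) = 6 + K*m
1/(-4144 + Y(4*1 - 5, V(-6, 8))) = 1/(-4144 + (6 + (7 - 6)*(4*1 - 5))) = 1/(-4144 + (6 + 1*(4 - 5))) = 1/(-4144 + (6 + 1*(-1))) = 1/(-4144 + (6 - 1)) = 1/(-4144 + 5) = 1/(-4139) = -1/4139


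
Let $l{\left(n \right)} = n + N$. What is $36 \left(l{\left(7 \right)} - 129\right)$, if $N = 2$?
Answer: $-4320$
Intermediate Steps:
$l{\left(n \right)} = 2 + n$ ($l{\left(n \right)} = n + 2 = 2 + n$)
$36 \left(l{\left(7 \right)} - 129\right) = 36 \left(\left(2 + 7\right) - 129\right) = 36 \left(9 - 129\right) = 36 \left(-120\right) = -4320$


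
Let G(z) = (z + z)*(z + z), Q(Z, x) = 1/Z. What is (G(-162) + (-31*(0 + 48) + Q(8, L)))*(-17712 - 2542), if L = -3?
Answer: -8384193935/4 ≈ -2.0960e+9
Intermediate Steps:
G(z) = 4*z² (G(z) = (2*z)*(2*z) = 4*z²)
(G(-162) + (-31*(0 + 48) + Q(8, L)))*(-17712 - 2542) = (4*(-162)² + (-31*(0 + 48) + 1/8))*(-17712 - 2542) = (4*26244 + (-31*48 + ⅛))*(-20254) = (104976 + (-1488 + ⅛))*(-20254) = (104976 - 11903/8)*(-20254) = (827905/8)*(-20254) = -8384193935/4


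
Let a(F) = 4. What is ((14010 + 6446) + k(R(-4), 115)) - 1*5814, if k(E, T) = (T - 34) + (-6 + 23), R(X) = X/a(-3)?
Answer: 14740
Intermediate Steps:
R(X) = X/4
k(E, T) = -17 + T (k(E, T) = (-34 + T) + 17 = -17 + T)
((14010 + 6446) + k(R(-4), 115)) - 1*5814 = ((14010 + 6446) + (-17 + 115)) - 1*5814 = (20456 + 98) - 5814 = 20554 - 5814 = 14740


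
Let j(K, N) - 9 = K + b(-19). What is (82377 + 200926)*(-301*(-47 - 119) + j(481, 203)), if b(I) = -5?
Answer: 14292919653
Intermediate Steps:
j(K, N) = 4 + K (j(K, N) = 9 + (K - 5) = 9 + (-5 + K) = 4 + K)
(82377 + 200926)*(-301*(-47 - 119) + j(481, 203)) = (82377 + 200926)*(-301*(-47 - 119) + (4 + 481)) = 283303*(-301*(-166) + 485) = 283303*(49966 + 485) = 283303*50451 = 14292919653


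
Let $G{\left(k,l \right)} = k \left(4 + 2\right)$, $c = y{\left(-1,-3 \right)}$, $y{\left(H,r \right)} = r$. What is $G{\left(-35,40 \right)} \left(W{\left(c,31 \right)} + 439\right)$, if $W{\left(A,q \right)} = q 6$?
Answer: $-131250$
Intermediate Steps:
$c = -3$
$G{\left(k,l \right)} = 6 k$ ($G{\left(k,l \right)} = k 6 = 6 k$)
$W{\left(A,q \right)} = 6 q$
$G{\left(-35,40 \right)} \left(W{\left(c,31 \right)} + 439\right) = 6 \left(-35\right) \left(6 \cdot 31 + 439\right) = - 210 \left(186 + 439\right) = \left(-210\right) 625 = -131250$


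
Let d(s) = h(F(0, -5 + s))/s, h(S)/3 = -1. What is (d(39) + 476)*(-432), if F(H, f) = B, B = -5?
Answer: -2672784/13 ≈ -2.0560e+5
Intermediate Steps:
F(H, f) = -5
h(S) = -3 (h(S) = 3*(-1) = -3)
d(s) = -3/s
(d(39) + 476)*(-432) = (-3/39 + 476)*(-432) = (-3*1/39 + 476)*(-432) = (-1/13 + 476)*(-432) = (6187/13)*(-432) = -2672784/13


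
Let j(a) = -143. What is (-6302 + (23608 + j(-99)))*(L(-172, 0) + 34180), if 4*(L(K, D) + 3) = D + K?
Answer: 585841842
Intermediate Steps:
L(K, D) = -3 + D/4 + K/4 (L(K, D) = -3 + (D + K)/4 = -3 + (D/4 + K/4) = -3 + D/4 + K/4)
(-6302 + (23608 + j(-99)))*(L(-172, 0) + 34180) = (-6302 + (23608 - 143))*((-3 + (1/4)*0 + (1/4)*(-172)) + 34180) = (-6302 + 23465)*((-3 + 0 - 43) + 34180) = 17163*(-46 + 34180) = 17163*34134 = 585841842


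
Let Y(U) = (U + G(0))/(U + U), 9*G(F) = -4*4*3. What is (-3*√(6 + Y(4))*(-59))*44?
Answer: 1298*√210 ≈ 18810.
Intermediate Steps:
G(F) = -16/3 (G(F) = (-4*4*3)/9 = (-16*3)/9 = (⅑)*(-48) = -16/3)
Y(U) = (-16/3 + U)/(2*U) (Y(U) = (U - 16/3)/(U + U) = (-16/3 + U)/((2*U)) = (-16/3 + U)*(1/(2*U)) = (-16/3 + U)/(2*U))
(-3*√(6 + Y(4))*(-59))*44 = (-3*√(6 + (⅙)*(-16 + 3*4)/4)*(-59))*44 = (-3*√(6 + (⅙)*(¼)*(-16 + 12))*(-59))*44 = (-3*√(6 + (⅙)*(¼)*(-4))*(-59))*44 = (-3*√(6 - ⅙)*(-59))*44 = (-√210/2*(-59))*44 = (59*√210/2)*44 = 1298*√210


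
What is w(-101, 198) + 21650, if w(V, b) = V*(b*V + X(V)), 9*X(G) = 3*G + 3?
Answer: 6134444/3 ≈ 2.0448e+6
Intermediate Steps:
X(G) = 1/3 + G/3 (X(G) = (3*G + 3)/9 = (3 + 3*G)/9 = 1/3 + G/3)
w(V, b) = V*(1/3 + V/3 + V*b) (w(V, b) = V*(b*V + (1/3 + V/3)) = V*(V*b + (1/3 + V/3)) = V*(1/3 + V/3 + V*b))
w(-101, 198) + 21650 = (1/3)*(-101)*(1 - 101 + 3*(-101)*198) + 21650 = (1/3)*(-101)*(1 - 101 - 59994) + 21650 = (1/3)*(-101)*(-60094) + 21650 = 6069494/3 + 21650 = 6134444/3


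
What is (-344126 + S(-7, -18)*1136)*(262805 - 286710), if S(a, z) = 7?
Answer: 8036239470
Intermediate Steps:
(-344126 + S(-7, -18)*1136)*(262805 - 286710) = (-344126 + 7*1136)*(262805 - 286710) = (-344126 + 7952)*(-23905) = -336174*(-23905) = 8036239470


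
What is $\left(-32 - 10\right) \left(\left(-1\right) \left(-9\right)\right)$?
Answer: $-378$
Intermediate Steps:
$\left(-32 - 10\right) \left(\left(-1\right) \left(-9\right)\right) = \left(-42\right) 9 = -378$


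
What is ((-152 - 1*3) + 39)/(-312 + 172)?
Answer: 29/35 ≈ 0.82857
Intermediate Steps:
((-152 - 1*3) + 39)/(-312 + 172) = ((-152 - 3) + 39)/(-140) = (-155 + 39)*(-1/140) = -116*(-1/140) = 29/35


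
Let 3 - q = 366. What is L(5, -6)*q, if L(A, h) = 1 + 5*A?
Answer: -9438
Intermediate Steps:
q = -363 (q = 3 - 1*366 = 3 - 366 = -363)
L(5, -6)*q = (1 + 5*5)*(-363) = (1 + 25)*(-363) = 26*(-363) = -9438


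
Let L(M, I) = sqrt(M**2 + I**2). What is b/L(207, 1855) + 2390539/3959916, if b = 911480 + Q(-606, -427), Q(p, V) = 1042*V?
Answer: 2390539/3959916 + 233273*sqrt(3483874)/1741937 ≈ 250.56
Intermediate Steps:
b = 466546 (b = 911480 + 1042*(-427) = 911480 - 444934 = 466546)
L(M, I) = sqrt(I**2 + M**2)
b/L(207, 1855) + 2390539/3959916 = 466546/(sqrt(1855**2 + 207**2)) + 2390539/3959916 = 466546/(sqrt(3441025 + 42849)) + 2390539*(1/3959916) = 466546/(sqrt(3483874)) + 2390539/3959916 = 466546*(sqrt(3483874)/3483874) + 2390539/3959916 = 233273*sqrt(3483874)/1741937 + 2390539/3959916 = 2390539/3959916 + 233273*sqrt(3483874)/1741937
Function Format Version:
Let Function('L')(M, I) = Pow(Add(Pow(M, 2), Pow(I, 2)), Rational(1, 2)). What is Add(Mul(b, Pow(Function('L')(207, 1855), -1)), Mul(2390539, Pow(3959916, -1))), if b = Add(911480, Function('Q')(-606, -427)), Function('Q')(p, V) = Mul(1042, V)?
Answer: Add(Rational(2390539, 3959916), Mul(Rational(233273, 1741937), Pow(3483874, Rational(1, 2)))) ≈ 250.56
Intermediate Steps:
b = 466546 (b = Add(911480, Mul(1042, -427)) = Add(911480, -444934) = 466546)
Function('L')(M, I) = Pow(Add(Pow(I, 2), Pow(M, 2)), Rational(1, 2))
Add(Mul(b, Pow(Function('L')(207, 1855), -1)), Mul(2390539, Pow(3959916, -1))) = Add(Mul(466546, Pow(Pow(Add(Pow(1855, 2), Pow(207, 2)), Rational(1, 2)), -1)), Mul(2390539, Pow(3959916, -1))) = Add(Mul(466546, Pow(Pow(Add(3441025, 42849), Rational(1, 2)), -1)), Mul(2390539, Rational(1, 3959916))) = Add(Mul(466546, Pow(Pow(3483874, Rational(1, 2)), -1)), Rational(2390539, 3959916)) = Add(Mul(466546, Mul(Rational(1, 3483874), Pow(3483874, Rational(1, 2)))), Rational(2390539, 3959916)) = Add(Mul(Rational(233273, 1741937), Pow(3483874, Rational(1, 2))), Rational(2390539, 3959916)) = Add(Rational(2390539, 3959916), Mul(Rational(233273, 1741937), Pow(3483874, Rational(1, 2))))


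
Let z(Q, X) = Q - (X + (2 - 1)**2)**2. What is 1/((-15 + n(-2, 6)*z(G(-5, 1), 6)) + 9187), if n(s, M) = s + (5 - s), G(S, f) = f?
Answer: 1/8932 ≈ 0.00011196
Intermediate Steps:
n(s, M) = 5
z(Q, X) = Q - (1 + X)**2 (z(Q, X) = Q - (X + 1**2)**2 = Q - (X + 1)**2 = Q - (1 + X)**2)
1/((-15 + n(-2, 6)*z(G(-5, 1), 6)) + 9187) = 1/((-15 + 5*(1 - (1 + 6)**2)) + 9187) = 1/((-15 + 5*(1 - 1*7**2)) + 9187) = 1/((-15 + 5*(1 - 1*49)) + 9187) = 1/((-15 + 5*(1 - 49)) + 9187) = 1/((-15 + 5*(-48)) + 9187) = 1/((-15 - 240) + 9187) = 1/(-255 + 9187) = 1/8932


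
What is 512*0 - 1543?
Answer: -1543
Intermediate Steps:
512*0 - 1543 = 0 - 1543 = -1543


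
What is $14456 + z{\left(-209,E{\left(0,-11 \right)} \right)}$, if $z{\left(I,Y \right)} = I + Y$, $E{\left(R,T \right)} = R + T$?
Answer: $14236$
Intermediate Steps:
$14456 + z{\left(-209,E{\left(0,-11 \right)} \right)} = 14456 + \left(-209 + \left(0 - 11\right)\right) = 14456 - 220 = 14236$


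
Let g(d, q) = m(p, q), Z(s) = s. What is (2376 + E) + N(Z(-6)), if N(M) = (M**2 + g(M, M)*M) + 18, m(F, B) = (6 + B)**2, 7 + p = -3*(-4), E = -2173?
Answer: 257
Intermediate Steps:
p = 5 (p = -7 - 3*(-4) = -7 + 12 = 5)
g(d, q) = (6 + q)**2
N(M) = 18 + M**2 + M*(6 + M)**2 (N(M) = (M**2 + (6 + M)**2*M) + 18 = (M**2 + M*(6 + M)**2) + 18 = 18 + M**2 + M*(6 + M)**2)
(2376 + E) + N(Z(-6)) = (2376 - 2173) + (18 + (-6)**2 - 6*(6 - 6)**2) = 203 + (18 + 36 - 6*0**2) = 203 + (18 + 36 - 6*0) = 203 + (18 + 36 + 0) = 203 + 54 = 257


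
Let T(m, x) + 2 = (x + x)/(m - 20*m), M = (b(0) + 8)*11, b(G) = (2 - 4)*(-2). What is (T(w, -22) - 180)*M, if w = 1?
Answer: -450648/19 ≈ -23718.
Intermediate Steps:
b(G) = 4 (b(G) = -2*(-2) = 4)
M = 132 (M = (4 + 8)*11 = 12*11 = 132)
T(m, x) = -2 - 2*x/(19*m) (T(m, x) = -2 + (x + x)/(m - 20*m) = -2 + (2*x)/((-19*m)) = -2 + (2*x)*(-1/(19*m)) = -2 - 2*x/(19*m))
(T(w, -22) - 180)*M = ((-2 - 2/19*(-22)/1) - 180)*132 = ((-2 - 2/19*(-22)*1) - 180)*132 = ((-2 + 44/19) - 180)*132 = (6/19 - 180)*132 = -3414/19*132 = -450648/19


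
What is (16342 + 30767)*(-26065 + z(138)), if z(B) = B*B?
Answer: -330752289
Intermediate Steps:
z(B) = B²
(16342 + 30767)*(-26065 + z(138)) = (16342 + 30767)*(-26065 + 138²) = 47109*(-26065 + 19044) = 47109*(-7021) = -330752289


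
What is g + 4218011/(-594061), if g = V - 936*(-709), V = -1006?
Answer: 393631293687/594061 ≈ 6.6261e+5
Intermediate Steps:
g = 662618 (g = -1006 - 936*(-709) = -1006 + 663624 = 662618)
g + 4218011/(-594061) = 662618 + 4218011/(-594061) = 662618 + 4218011*(-1/594061) = 662618 - 4218011/594061 = 393631293687/594061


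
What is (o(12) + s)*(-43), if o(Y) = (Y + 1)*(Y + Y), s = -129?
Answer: -7869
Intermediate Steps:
o(Y) = 2*Y*(1 + Y) (o(Y) = (1 + Y)*(2*Y) = 2*Y*(1 + Y))
(o(12) + s)*(-43) = (2*12*(1 + 12) - 129)*(-43) = (2*12*13 - 129)*(-43) = (312 - 129)*(-43) = 183*(-43) = -7869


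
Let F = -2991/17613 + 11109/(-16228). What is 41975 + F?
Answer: 3999069431045/95274588 ≈ 41974.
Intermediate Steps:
F = -81400255/95274588 (F = -2991*1/17613 + 11109*(-1/16228) = -997/5871 - 11109/16228 = -81400255/95274588 ≈ -0.85437)
41975 + F = 41975 - 81400255/95274588 = 3999069431045/95274588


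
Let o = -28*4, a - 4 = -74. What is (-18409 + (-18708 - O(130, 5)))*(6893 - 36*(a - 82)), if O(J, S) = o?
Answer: -457566825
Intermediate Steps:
a = -70 (a = 4 - 74 = -70)
o = -112
O(J, S) = -112
(-18409 + (-18708 - O(130, 5)))*(6893 - 36*(a - 82)) = (-18409 + (-18708 - 1*(-112)))*(6893 - 36*(-70 - 82)) = (-18409 + (-18708 + 112))*(6893 - 36*(-152)) = (-18409 - 18596)*(6893 + 5472) = -37005*12365 = -457566825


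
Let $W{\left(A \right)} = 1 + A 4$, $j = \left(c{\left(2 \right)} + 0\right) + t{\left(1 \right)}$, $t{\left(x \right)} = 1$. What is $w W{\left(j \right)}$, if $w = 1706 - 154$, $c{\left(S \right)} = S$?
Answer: $20176$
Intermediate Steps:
$j = 3$ ($j = \left(2 + 0\right) + 1 = 2 + 1 = 3$)
$w = 1552$ ($w = 1706 - 154 = 1552$)
$W{\left(A \right)} = 1 + 4 A$
$w W{\left(j \right)} = 1552 \left(1 + 4 \cdot 3\right) = 1552 \left(1 + 12\right) = 1552 \cdot 13 = 20176$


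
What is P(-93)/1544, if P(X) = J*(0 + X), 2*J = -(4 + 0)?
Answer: 93/772 ≈ 0.12047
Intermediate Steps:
J = -2 (J = (-(4 + 0))/2 = (-1*4)/2 = (1/2)*(-4) = -2)
P(X) = -2*X (P(X) = -2*(0 + X) = -2*X)
P(-93)/1544 = -2*(-93)/1544 = 186*(1/1544) = 93/772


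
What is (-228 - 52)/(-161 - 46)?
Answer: 280/207 ≈ 1.3527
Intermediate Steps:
(-228 - 52)/(-161 - 46) = -280/(-207) = -280*(-1/207) = 280/207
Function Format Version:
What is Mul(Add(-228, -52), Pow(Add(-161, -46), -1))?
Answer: Rational(280, 207) ≈ 1.3527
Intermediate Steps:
Mul(Add(-228, -52), Pow(Add(-161, -46), -1)) = Mul(-280, Pow(-207, -1)) = Mul(-280, Rational(-1, 207)) = Rational(280, 207)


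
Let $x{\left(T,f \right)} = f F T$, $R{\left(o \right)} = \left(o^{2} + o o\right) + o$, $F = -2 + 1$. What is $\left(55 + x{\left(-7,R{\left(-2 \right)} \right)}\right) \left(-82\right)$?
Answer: $-7954$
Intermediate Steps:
$F = -1$
$R{\left(o \right)} = o + 2 o^{2}$ ($R{\left(o \right)} = \left(o^{2} + o^{2}\right) + o = 2 o^{2} + o = o + 2 o^{2}$)
$x{\left(T,f \right)} = - T f$ ($x{\left(T,f \right)} = f \left(-1\right) T = - f T = - T f$)
$\left(55 + x{\left(-7,R{\left(-2 \right)} \right)}\right) \left(-82\right) = \left(55 - - 7 \left(- 2 \left(1 + 2 \left(-2\right)\right)\right)\right) \left(-82\right) = \left(55 - - 7 \left(- 2 \left(1 - 4\right)\right)\right) \left(-82\right) = \left(55 - - 7 \left(\left(-2\right) \left(-3\right)\right)\right) \left(-82\right) = \left(55 - \left(-7\right) 6\right) \left(-82\right) = \left(55 + 42\right) \left(-82\right) = 97 \left(-82\right) = -7954$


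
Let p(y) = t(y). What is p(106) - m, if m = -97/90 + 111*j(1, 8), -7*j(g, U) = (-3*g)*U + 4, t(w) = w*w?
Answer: 6879559/630 ≈ 10920.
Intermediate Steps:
t(w) = w**2
j(g, U) = -4/7 + 3*U*g/7 (j(g, U) = -((-3*g)*U + 4)/7 = -(-3*U*g + 4)/7 = -(4 - 3*U*g)/7 = -4/7 + 3*U*g/7)
p(y) = y**2
m = 199121/630 (m = -97/90 + 111*(-4/7 + (3/7)*8*1) = -97*1/90 + 111*(-4/7 + 24/7) = -97/90 + 111*(20/7) = -97/90 + 2220/7 = 199121/630 ≈ 316.06)
p(106) - m = 106**2 - 1*199121/630 = 11236 - 199121/630 = 6879559/630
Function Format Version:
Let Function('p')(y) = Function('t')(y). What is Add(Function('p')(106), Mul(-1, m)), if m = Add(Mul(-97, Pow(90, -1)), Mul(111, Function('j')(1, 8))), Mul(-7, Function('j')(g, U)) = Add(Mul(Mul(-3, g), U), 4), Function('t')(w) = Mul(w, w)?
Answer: Rational(6879559, 630) ≈ 10920.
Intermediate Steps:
Function('t')(w) = Pow(w, 2)
Function('j')(g, U) = Add(Rational(-4, 7), Mul(Rational(3, 7), U, g)) (Function('j')(g, U) = Mul(Rational(-1, 7), Add(Mul(Mul(-3, g), U), 4)) = Mul(Rational(-1, 7), Add(Mul(-3, U, g), 4)) = Mul(Rational(-1, 7), Add(4, Mul(-3, U, g))) = Add(Rational(-4, 7), Mul(Rational(3, 7), U, g)))
Function('p')(y) = Pow(y, 2)
m = Rational(199121, 630) (m = Add(Mul(-97, Pow(90, -1)), Mul(111, Add(Rational(-4, 7), Mul(Rational(3, 7), 8, 1)))) = Add(Mul(-97, Rational(1, 90)), Mul(111, Add(Rational(-4, 7), Rational(24, 7)))) = Add(Rational(-97, 90), Mul(111, Rational(20, 7))) = Add(Rational(-97, 90), Rational(2220, 7)) = Rational(199121, 630) ≈ 316.06)
Add(Function('p')(106), Mul(-1, m)) = Add(Pow(106, 2), Mul(-1, Rational(199121, 630))) = Add(11236, Rational(-199121, 630)) = Rational(6879559, 630)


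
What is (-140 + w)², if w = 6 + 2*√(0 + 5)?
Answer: 17976 - 536*√5 ≈ 16777.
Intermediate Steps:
w = 6 + 2*√5 ≈ 10.472
(-140 + w)² = (-140 + (6 + 2*√5))² = (-134 + 2*√5)²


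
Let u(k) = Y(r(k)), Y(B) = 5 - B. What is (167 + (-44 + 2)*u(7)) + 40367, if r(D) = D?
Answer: 40618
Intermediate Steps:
u(k) = 5 - k
(167 + (-44 + 2)*u(7)) + 40367 = (167 + (-44 + 2)*(5 - 1*7)) + 40367 = (167 - 42*(5 - 7)) + 40367 = (167 - 42*(-2)) + 40367 = (167 + 84) + 40367 = 251 + 40367 = 40618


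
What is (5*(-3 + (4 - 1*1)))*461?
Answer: 0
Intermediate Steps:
(5*(-3 + (4 - 1*1)))*461 = (5*(-3 + (4 - 1)))*461 = (5*(-3 + 3))*461 = (5*0)*461 = 0*461 = 0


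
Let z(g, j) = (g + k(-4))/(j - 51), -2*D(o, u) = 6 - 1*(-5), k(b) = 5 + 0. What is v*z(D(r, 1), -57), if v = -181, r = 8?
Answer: -181/216 ≈ -0.83796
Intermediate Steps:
k(b) = 5
D(o, u) = -11/2 (D(o, u) = -(6 - 1*(-5))/2 = -(6 + 5)/2 = -1/2*11 = -11/2)
z(g, j) = (5 + g)/(-51 + j) (z(g, j) = (g + 5)/(j - 51) = (5 + g)/(-51 + j))
v*z(D(r, 1), -57) = -181*(5 - 11/2)/(-51 - 57) = -181*(-1)/((-108)*2) = -(-181)*(-1)/(108*2) = -181*1/216 = -181/216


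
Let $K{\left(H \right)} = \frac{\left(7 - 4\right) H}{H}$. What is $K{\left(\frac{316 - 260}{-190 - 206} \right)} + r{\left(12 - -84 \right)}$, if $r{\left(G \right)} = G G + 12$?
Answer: $9231$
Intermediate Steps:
$K{\left(H \right)} = 3$ ($K{\left(H \right)} = \frac{3 H}{H} = 3$)
$r{\left(G \right)} = 12 + G^{2}$ ($r{\left(G \right)} = G^{2} + 12 = 12 + G^{2}$)
$K{\left(\frac{316 - 260}{-190 - 206} \right)} + r{\left(12 - -84 \right)} = 3 + \left(12 + \left(12 - -84\right)^{2}\right) = 3 + \left(12 + \left(12 + 84\right)^{2}\right) = 3 + \left(12 + 96^{2}\right) = 3 + \left(12 + 9216\right) = 3 + 9228 = 9231$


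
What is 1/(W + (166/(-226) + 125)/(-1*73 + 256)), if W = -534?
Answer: -20679/11028544 ≈ -0.0018750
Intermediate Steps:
1/(W + (166/(-226) + 125)/(-1*73 + 256)) = 1/(-534 + (166/(-226) + 125)/(-1*73 + 256)) = 1/(-534 + (166*(-1/226) + 125)/(-73 + 256)) = 1/(-534 + (-83/113 + 125)/183) = 1/(-534 + (14042/113)*(1/183)) = 1/(-534 + 14042/20679) = 1/(-11028544/20679) = -20679/11028544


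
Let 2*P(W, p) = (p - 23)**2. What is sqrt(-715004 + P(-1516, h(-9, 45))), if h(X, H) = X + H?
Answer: 3*I*sqrt(317742)/2 ≈ 845.53*I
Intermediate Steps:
h(X, H) = H + X
P(W, p) = (-23 + p)**2/2 (P(W, p) = (p - 23)**2/2 = (-23 + p)**2/2)
sqrt(-715004 + P(-1516, h(-9, 45))) = sqrt(-715004 + (-23 + (45 - 9))**2/2) = sqrt(-715004 + (-23 + 36)**2/2) = sqrt(-715004 + (1/2)*13**2) = sqrt(-715004 + (1/2)*169) = sqrt(-715004 + 169/2) = sqrt(-1429839/2) = 3*I*sqrt(317742)/2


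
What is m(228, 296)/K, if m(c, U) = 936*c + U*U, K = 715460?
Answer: 75256/178865 ≈ 0.42074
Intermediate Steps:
m(c, U) = U² + 936*c (m(c, U) = 936*c + U² = U² + 936*c)
m(228, 296)/K = (296² + 936*228)/715460 = (87616 + 213408)*(1/715460) = 301024*(1/715460) = 75256/178865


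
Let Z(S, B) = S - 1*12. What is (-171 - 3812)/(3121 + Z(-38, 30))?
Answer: -3983/3071 ≈ -1.2970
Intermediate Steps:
Z(S, B) = -12 + S (Z(S, B) = S - 12 = -12 + S)
(-171 - 3812)/(3121 + Z(-38, 30)) = (-171 - 3812)/(3121 + (-12 - 38)) = -3983/(3121 - 50) = -3983/3071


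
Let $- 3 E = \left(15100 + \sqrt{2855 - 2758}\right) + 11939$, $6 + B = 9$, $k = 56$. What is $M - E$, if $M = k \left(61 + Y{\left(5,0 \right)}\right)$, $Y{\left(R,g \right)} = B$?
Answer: $12597 + \frac{\sqrt{97}}{3} \approx 12600.0$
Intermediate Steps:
$B = 3$ ($B = -6 + 9 = 3$)
$Y{\left(R,g \right)} = 3$
$M = 3584$ ($M = 56 \left(61 + 3\right) = 56 \cdot 64 = 3584$)
$E = -9013 - \frac{\sqrt{97}}{3}$ ($E = - \frac{\left(15100 + \sqrt{2855 - 2758}\right) + 11939}{3} = - \frac{\left(15100 + \sqrt{97}\right) + 11939}{3} = - \frac{27039 + \sqrt{97}}{3} = -9013 - \frac{\sqrt{97}}{3} \approx -9016.3$)
$M - E = 3584 - \left(-9013 - \frac{\sqrt{97}}{3}\right) = 3584 + \left(9013 + \frac{\sqrt{97}}{3}\right) = 12597 + \frac{\sqrt{97}}{3}$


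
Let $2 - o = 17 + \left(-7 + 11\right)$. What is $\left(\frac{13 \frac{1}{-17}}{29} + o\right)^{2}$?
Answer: $\frac{87984400}{243049} \approx 362.0$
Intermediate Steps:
$o = -19$ ($o = 2 - \left(17 + \left(-7 + 11\right)\right) = 2 - \left(17 + 4\right) = 2 - 21 = -19$)
$\left(\frac{13 \frac{1}{-17}}{29} + o\right)^{2} = \left(\frac{13 \frac{1}{-17}}{29} - 19\right)^{2} = \left(13 \left(- \frac{1}{17}\right) \frac{1}{29} - 19\right)^{2} = \left(\left(- \frac{13}{17}\right) \frac{1}{29} - 19\right)^{2} = \left(- \frac{13}{493} - 19\right)^{2} = \left(- \frac{9380}{493}\right)^{2} = \frac{87984400}{243049}$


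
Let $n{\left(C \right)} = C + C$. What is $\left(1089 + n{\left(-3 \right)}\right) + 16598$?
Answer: $17681$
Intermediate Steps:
$n{\left(C \right)} = 2 C$
$\left(1089 + n{\left(-3 \right)}\right) + 16598 = \left(1089 + 2 \left(-3\right)\right) + 16598 = \left(1089 - 6\right) + 16598 = 1083 + 16598 = 17681$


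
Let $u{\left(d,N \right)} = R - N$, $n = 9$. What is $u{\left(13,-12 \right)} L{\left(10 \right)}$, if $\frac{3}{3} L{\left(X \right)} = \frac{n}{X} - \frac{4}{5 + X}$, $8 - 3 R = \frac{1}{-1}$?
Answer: $\frac{19}{2} \approx 9.5$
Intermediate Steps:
$R = 3$ ($R = \frac{8}{3} - \frac{1}{3 \left(-1\right)} = \frac{8}{3} - - \frac{1}{3} = \frac{8}{3} + \frac{1}{3} = 3$)
$u{\left(d,N \right)} = 3 - N$
$L{\left(X \right)} = - \frac{4}{5 + X} + \frac{9}{X}$ ($L{\left(X \right)} = \frac{9}{X} - \frac{4}{5 + X} = - \frac{4}{5 + X} + \frac{9}{X}$)
$u{\left(13,-12 \right)} L{\left(10 \right)} = \left(3 - -12\right) \frac{5 \left(9 + 10\right)}{10 \left(5 + 10\right)} = \left(3 + 12\right) 5 \cdot \frac{1}{10} \cdot \frac{1}{15} \cdot 19 = 15 \cdot 5 \cdot \frac{1}{10} \cdot \frac{1}{15} \cdot 19 = 15 \cdot \frac{19}{30} = \frac{19}{2}$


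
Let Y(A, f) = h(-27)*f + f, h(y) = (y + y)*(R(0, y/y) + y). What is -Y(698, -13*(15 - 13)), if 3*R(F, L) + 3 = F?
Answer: 39338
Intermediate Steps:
R(F, L) = -1 + F/3
h(y) = 2*y*(-1 + y) (h(y) = (y + y)*((-1 + (⅓)*0) + y) = (2*y)*((-1 + 0) + y) = (2*y)*(-1 + y) = 2*y*(-1 + y))
Y(A, f) = 1513*f (Y(A, f) = (2*(-27)*(-1 - 27))*f + f = (2*(-27)*(-28))*f + f = 1512*f + f = 1513*f)
-Y(698, -13*(15 - 13)) = -1513*(-13*(15 - 13)) = -1513*(-13*2) = -1513*(-26) = -1*(-39338) = 39338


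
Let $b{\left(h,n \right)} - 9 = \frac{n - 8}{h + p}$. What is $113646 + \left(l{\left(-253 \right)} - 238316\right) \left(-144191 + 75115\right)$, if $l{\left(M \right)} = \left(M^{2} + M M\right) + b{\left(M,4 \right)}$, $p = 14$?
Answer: $\frac{1820806073486}{239} \approx 7.6184 \cdot 10^{9}$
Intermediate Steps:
$b{\left(h,n \right)} = 9 + \frac{-8 + n}{14 + h}$ ($b{\left(h,n \right)} = 9 + \frac{n - 8}{h + 14} = 9 + \frac{-8 + n}{14 + h}$)
$l{\left(M \right)} = 2 M^{2} + \frac{122 + 9 M}{14 + M}$ ($l{\left(M \right)} = \left(M^{2} + M M\right) + \frac{118 + 4 + 9 M}{14 + M} = \left(M^{2} + M^{2}\right) + \frac{122 + 9 M}{14 + M} = 2 M^{2} + \frac{122 + 9 M}{14 + M}$)
$113646 + \left(l{\left(-253 \right)} - 238316\right) \left(-144191 + 75115\right) = 113646 + \left(\frac{122 + 9 \left(-253\right) + 2 \left(-253\right)^{2} \left(14 - 253\right)}{14 - 253} - 238316\right) \left(-144191 + 75115\right) = 113646 + \left(\frac{122 - 2277 + 2 \cdot 64009 \left(-239\right)}{-239} - 238316\right) \left(-69076\right) = 113646 + \left(- \frac{122 - 2277 - 30596302}{239} - 238316\right) \left(-69076\right) = 113646 + \left(\left(- \frac{1}{239}\right) \left(-30598457\right) - 238316\right) \left(-69076\right) = 113646 + \left(\frac{30598457}{239} - 238316\right) \left(-69076\right) = 113646 - - \frac{1820778912092}{239} = 113646 + \frac{1820778912092}{239} = \frac{1820806073486}{239}$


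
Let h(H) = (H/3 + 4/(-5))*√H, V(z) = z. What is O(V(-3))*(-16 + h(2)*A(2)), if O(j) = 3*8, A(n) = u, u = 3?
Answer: -384 - 48*√2/5 ≈ -397.58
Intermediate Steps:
A(n) = 3
O(j) = 24
h(H) = √H*(-⅘ + H/3) (h(H) = (H*(⅓) + 4*(-⅕))*√H = (H/3 - ⅘)*√H = (-⅘ + H/3)*√H = √H*(-⅘ + H/3))
O(V(-3))*(-16 + h(2)*A(2)) = 24*(-16 + (√2*(-12 + 5*2)/15)*3) = 24*(-16 + (√2*(-12 + 10)/15)*3) = 24*(-16 + ((1/15)*√2*(-2))*3) = 24*(-16 - 2*√2/15*3) = 24*(-16 - 2*√2/5) = -384 - 48*√2/5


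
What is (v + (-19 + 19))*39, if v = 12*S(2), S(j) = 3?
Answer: 1404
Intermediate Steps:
v = 36 (v = 12*3 = 36)
(v + (-19 + 19))*39 = (36 + (-19 + 19))*39 = (36 + 0)*39 = 36*39 = 1404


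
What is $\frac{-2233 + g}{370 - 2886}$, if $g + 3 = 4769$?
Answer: $- \frac{149}{148} \approx -1.0068$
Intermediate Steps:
$g = 4766$ ($g = -3 + 4769 = 4766$)
$\frac{-2233 + g}{370 - 2886} = \frac{-2233 + 4766}{370 - 2886} = \frac{2533}{-2516} = 2533 \left(- \frac{1}{2516}\right) = - \frac{149}{148}$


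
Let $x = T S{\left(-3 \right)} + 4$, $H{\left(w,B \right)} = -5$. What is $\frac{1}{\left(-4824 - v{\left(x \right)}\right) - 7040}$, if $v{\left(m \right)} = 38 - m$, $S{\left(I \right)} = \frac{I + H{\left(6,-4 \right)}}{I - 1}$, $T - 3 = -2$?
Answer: $- \frac{1}{11896} \approx -8.4062 \cdot 10^{-5}$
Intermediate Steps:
$T = 1$ ($T = 3 - 2 = 1$)
$S{\left(I \right)} = \frac{-5 + I}{-1 + I}$ ($S{\left(I \right)} = \frac{I - 5}{I - 1} = \frac{-5 + I}{-1 + I}$)
$x = 6$ ($x = 1 \frac{-5 - 3}{-1 - 3} + 4 = 1 \frac{1}{-4} \left(-8\right) + 4 = 1 \left(\left(- \frac{1}{4}\right) \left(-8\right)\right) + 4 = 1 \cdot 2 + 4 = 2 + 4 = 6$)
$\frac{1}{\left(-4824 - v{\left(x \right)}\right) - 7040} = \frac{1}{\left(-4824 - \left(38 - 6\right)\right) - 7040} = \frac{1}{\left(-4824 - 32\right) - 7040} = \frac{1}{-4856 - 7040} = \frac{1}{-11896} = - \frac{1}{11896}$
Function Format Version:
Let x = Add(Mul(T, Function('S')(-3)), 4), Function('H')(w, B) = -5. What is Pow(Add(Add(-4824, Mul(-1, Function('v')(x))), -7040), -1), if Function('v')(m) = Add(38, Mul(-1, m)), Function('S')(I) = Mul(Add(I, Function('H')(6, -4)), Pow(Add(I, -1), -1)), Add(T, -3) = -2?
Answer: Rational(-1, 11896) ≈ -8.4062e-5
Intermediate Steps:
T = 1 (T = Add(3, -2) = 1)
Function('S')(I) = Mul(Pow(Add(-1, I), -1), Add(-5, I)) (Function('S')(I) = Mul(Add(I, -5), Pow(Add(I, -1), -1)) = Mul(Add(-5, I), Pow(Add(-1, I), -1)) = Mul(Pow(Add(-1, I), -1), Add(-5, I)))
x = 6 (x = Add(Mul(1, Mul(Pow(Add(-1, -3), -1), Add(-5, -3))), 4) = Add(Mul(1, Mul(Pow(-4, -1), -8)), 4) = Add(Mul(1, Mul(Rational(-1, 4), -8)), 4) = Add(Mul(1, 2), 4) = Add(2, 4) = 6)
Pow(Add(Add(-4824, Mul(-1, Function('v')(x))), -7040), -1) = Pow(Add(Add(-4824, Mul(-1, Add(38, Mul(-1, 6)))), -7040), -1) = Pow(Add(Add(-4824, Mul(-1, Add(38, -6))), -7040), -1) = Pow(Add(Add(-4824, Mul(-1, 32)), -7040), -1) = Pow(Add(Add(-4824, -32), -7040), -1) = Pow(Add(-4856, -7040), -1) = Pow(-11896, -1) = Rational(-1, 11896)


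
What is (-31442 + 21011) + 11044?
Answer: 613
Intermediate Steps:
(-31442 + 21011) + 11044 = -10431 + 11044 = 613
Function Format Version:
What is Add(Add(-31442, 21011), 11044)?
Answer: 613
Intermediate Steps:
Add(Add(-31442, 21011), 11044) = Add(-10431, 11044) = 613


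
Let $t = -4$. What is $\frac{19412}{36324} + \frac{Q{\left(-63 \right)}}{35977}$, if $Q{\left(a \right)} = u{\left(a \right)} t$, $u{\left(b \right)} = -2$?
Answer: $\frac{174669029}{326707137} \approx 0.53463$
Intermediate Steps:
$Q{\left(a \right)} = 8$ ($Q{\left(a \right)} = \left(-2\right) \left(-4\right) = 8$)
$\frac{19412}{36324} + \frac{Q{\left(-63 \right)}}{35977} = \frac{19412}{36324} + \frac{8}{35977} = 19412 \cdot \frac{1}{36324} + 8 \cdot \frac{1}{35977} = \frac{4853}{9081} + \frac{8}{35977} = \frac{174669029}{326707137}$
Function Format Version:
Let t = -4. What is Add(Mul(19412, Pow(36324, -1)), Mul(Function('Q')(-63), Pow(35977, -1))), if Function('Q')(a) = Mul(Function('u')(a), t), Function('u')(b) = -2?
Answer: Rational(174669029, 326707137) ≈ 0.53463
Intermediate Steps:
Function('Q')(a) = 8 (Function('Q')(a) = Mul(-2, -4) = 8)
Add(Mul(19412, Pow(36324, -1)), Mul(Function('Q')(-63), Pow(35977, -1))) = Add(Mul(19412, Pow(36324, -1)), Mul(8, Pow(35977, -1))) = Add(Mul(19412, Rational(1, 36324)), Mul(8, Rational(1, 35977))) = Add(Rational(4853, 9081), Rational(8, 35977)) = Rational(174669029, 326707137)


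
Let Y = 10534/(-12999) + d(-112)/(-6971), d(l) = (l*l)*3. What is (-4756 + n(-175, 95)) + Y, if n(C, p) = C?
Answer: -447390249881/90616029 ≈ -4937.2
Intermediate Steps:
d(l) = 3*l² (d(l) = l²*3 = 3*l²)
Y = -562610882/90616029 (Y = 10534/(-12999) + (3*(-112)²)/(-6971) = 10534*(-1/12999) + (3*12544)*(-1/6971) = -10534/12999 + 37632*(-1/6971) = -10534/12999 - 37632/6971 = -562610882/90616029 ≈ -6.2087)
(-4756 + n(-175, 95)) + Y = (-4756 - 175) - 562610882/90616029 = -4931 - 562610882/90616029 = -447390249881/90616029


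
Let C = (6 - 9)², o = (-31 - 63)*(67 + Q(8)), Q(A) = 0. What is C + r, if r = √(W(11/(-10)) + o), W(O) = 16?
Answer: 9 + 3*I*√698 ≈ 9.0 + 79.259*I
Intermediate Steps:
o = -6298 (o = (-31 - 63)*(67 + 0) = -94*67 = -6298)
C = 9 (C = (-3)² = 9)
r = 3*I*√698 (r = √(16 - 6298) = √(-6282) = 3*I*√698 ≈ 79.259*I)
C + r = 9 + 3*I*√698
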